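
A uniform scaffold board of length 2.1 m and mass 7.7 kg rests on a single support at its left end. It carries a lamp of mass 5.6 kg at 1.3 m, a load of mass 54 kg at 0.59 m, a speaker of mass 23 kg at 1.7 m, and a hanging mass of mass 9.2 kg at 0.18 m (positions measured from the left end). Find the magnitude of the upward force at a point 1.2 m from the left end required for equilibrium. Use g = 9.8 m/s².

About the left end:
Beam weight: 7.7 × 9.8 = 75.46 N down at 1.05 m → arm 1.05 m, τ = 75.46 × 1.05 = 79.23 N·m clockwise.
Lamp: 5.6 × 9.8 = 54.88 N down at 1.3 m → arm 1.3 m, τ = 54.88 × 1.3 = 71.34 N·m clockwise.
Load: 54 × 9.8 = 529.2 N down at 0.59 m → arm 0.59 m, τ = 529.2 × 0.59 = 312.2 N·m clockwise.
Speaker: 23 × 9.8 = 225.4 N down at 1.7 m → arm 1.7 m, τ = 225.4 × 1.7 = 383.2 N·m clockwise.
Hanging mass: 9.2 × 9.8 = 90.16 N down at 0.18 m → arm 0.18 m, τ = 90.16 × 0.18 = 16.23 N·m clockwise.
Net moment of the loads = 862.2 N·m clockwise.
The upward force F acts at a point 1.2 m from the left end, arm 1.2 m, giving F × 1.2 counterclockwise.
Setting net torque to zero: F × 1.2 = 862.2 → F = 862.2 / 1.2 = 719 N.

F ≈ 719 N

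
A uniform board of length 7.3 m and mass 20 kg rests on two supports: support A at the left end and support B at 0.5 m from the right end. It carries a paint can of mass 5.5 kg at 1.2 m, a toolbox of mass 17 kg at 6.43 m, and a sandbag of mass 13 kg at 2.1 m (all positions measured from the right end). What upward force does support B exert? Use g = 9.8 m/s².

R_B ≈ 272 N

Taking torques about support A:
Beam weight: 20 × 9.8 = 196 N down at 3.65 m → arm 3.65 m, τ = 196 × 3.65 = 715.4 N·m clockwise.
Paint can: 5.5 × 9.8 = 53.9 N down at 1.2 m → arm 6.1 m, τ = 53.9 × 6.1 = 328.8 N·m clockwise.
Toolbox: 17 × 9.8 = 166.6 N down at 6.43 m → arm 0.87 m, τ = 166.6 × 0.87 = 144.9 N·m clockwise.
Sandbag: 13 × 9.8 = 127.4 N down at 2.1 m → arm 5.2 m, τ = 127.4 × 5.2 = 662.5 N·m clockwise.
Net load moment about support A = 1852 N·m clockwise.
Reaction R at support B is upward at 0.5 m, arm 6.8 m → moment R × 6.8 counterclockwise.
For rotational equilibrium, R × 6.8 = 1852, so R = 272 N.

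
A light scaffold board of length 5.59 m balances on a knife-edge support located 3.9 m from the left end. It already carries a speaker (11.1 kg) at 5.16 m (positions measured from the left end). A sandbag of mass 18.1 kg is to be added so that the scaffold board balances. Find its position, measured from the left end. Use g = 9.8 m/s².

x ≈ 3.13 m from the left end

Take moments about the knife-edge support (at 3.9 m from the left end).
Speaker: 11.1 × 9.8 = 108.8 N down at 5.16 m → arm 1.26 m, τ = 108.8 × 1.26 = 137.1 N·m clockwise.
Net moment of existing loads = 137.1 N·m clockwise.
The sandbag weighs 18.1 × 9.8 = 177.4 N and must supply an equal counterclockwise moment, so its lever arm about the knife-edge support is 137.1 / 177.4 = 0.773 m.
That puts it at 3.9 − 0.773 = 3.13 m from the left end.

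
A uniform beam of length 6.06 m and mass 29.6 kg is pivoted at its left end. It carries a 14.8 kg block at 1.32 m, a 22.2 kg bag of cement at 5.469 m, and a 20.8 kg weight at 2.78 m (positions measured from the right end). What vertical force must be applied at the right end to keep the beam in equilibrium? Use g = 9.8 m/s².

F ≈ 390 N

About the left end:
Beam weight: 29.6 × 9.8 = 290.1 N down at 3.03 m → arm 3.03 m, τ = 290.1 × 3.03 = 879 N·m clockwise.
Block: 14.8 × 9.8 = 145 N down at 1.32 m → arm 4.74 m, τ = 145 × 4.74 = 687.3 N·m clockwise.
Bag of cement: 22.2 × 9.8 = 217.6 N down at 5.469 m → arm 0.591 m, τ = 217.6 × 0.591 = 128.6 N·m clockwise.
Weight: 20.8 × 9.8 = 203.8 N down at 2.78 m → arm 3.28 m, τ = 203.8 × 3.28 = 668.5 N·m clockwise.
Net moment of the loads = 2363 N·m clockwise.
The upward force F acts at the right end, arm 6.06 m, giving F × 6.06 counterclockwise.
Στ = 0 ⇒ F × 6.06 = 2363 ⇒ F = 2363 / 6.06 = 390 N.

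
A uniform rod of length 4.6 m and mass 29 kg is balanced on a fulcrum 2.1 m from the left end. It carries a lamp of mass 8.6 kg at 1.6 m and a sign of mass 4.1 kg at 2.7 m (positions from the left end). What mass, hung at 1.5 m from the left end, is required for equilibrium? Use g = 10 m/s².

About the fulcrum (at 2.1 m from the left end):
Beam weight: 29 × 10 = 290 N down at 2.3 m → arm 0.2 m, τ = 290 × 0.2 = 58 N·m clockwise.
Lamp: 8.6 × 10 = 86 N down at 1.6 m → arm 0.5 m, τ = 86 × 0.5 = 43 N·m counterclockwise.
Sign: 4.1 × 10 = 41 N down at 2.7 m → arm 0.6 m, τ = 41 × 0.6 = 24.6 N·m clockwise.
Net moment of known loads = 39.6 N·m clockwise.
An unknown mass m at 1.5 m has arm 0.6 m; its moment is m·g·0.6 counterclockwise.
Setting net torque to zero: m × 10 × 0.6 = 39.6 → m = 39.6 / (10 × 0.6) = 6.6 kg.

m ≈ 6.6 kg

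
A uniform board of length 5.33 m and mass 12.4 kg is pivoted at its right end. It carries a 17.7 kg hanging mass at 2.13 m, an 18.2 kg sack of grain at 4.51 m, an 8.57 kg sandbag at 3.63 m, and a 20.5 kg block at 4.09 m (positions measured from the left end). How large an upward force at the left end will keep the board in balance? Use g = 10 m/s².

About the right end:
Beam weight: 12.4 × 10 = 124 N down at 2.665 m → arm 2.665 m, τ = 124 × 2.665 = 330.5 N·m counterclockwise.
Hanging mass: 17.7 × 10 = 177 N down at 2.13 m → arm 3.2 m, τ = 177 × 3.2 = 566.4 N·m counterclockwise.
Sack of grain: 18.2 × 10 = 182 N down at 4.51 m → arm 0.82 m, τ = 182 × 0.82 = 149.2 N·m counterclockwise.
Sandbag: 8.57 × 10 = 85.7 N down at 3.63 m → arm 1.7 m, τ = 85.7 × 1.7 = 145.7 N·m counterclockwise.
Block: 20.5 × 10 = 205 N down at 4.09 m → arm 1.24 m, τ = 205 × 1.24 = 254.2 N·m counterclockwise.
Net moment of the loads = 1446 N·m counterclockwise.
The upward force F acts at the left end, arm 5.33 m, giving F × 5.33 clockwise.
Στ = 0 ⇒ F × 5.33 = 1446 ⇒ F = 1446 / 5.33 = 271 N.

F ≈ 271 N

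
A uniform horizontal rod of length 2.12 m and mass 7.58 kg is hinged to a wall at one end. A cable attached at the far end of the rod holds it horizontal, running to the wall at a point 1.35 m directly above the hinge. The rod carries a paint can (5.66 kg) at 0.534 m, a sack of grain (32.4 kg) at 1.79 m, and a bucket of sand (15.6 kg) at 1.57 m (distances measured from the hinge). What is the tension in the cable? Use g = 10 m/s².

Taking torques about the hinge:
Beam weight: 7.58 × 10 = 75.8 N down at 1.06 m → arm 1.06 m, τ = 75.8 × 1.06 = 80.35 N·m clockwise.
Paint can: 5.66 × 10 = 56.6 N down at 0.534 m → arm 0.534 m, τ = 56.6 × 0.534 = 30.22 N·m clockwise.
Sack of grain: 32.4 × 10 = 324 N down at 1.79 m → arm 1.79 m, τ = 324 × 1.79 = 580 N·m clockwise.
Bucket of sand: 15.6 × 10 = 156 N down at 1.57 m → arm 1.57 m, τ = 156 × 1.57 = 244.9 N·m clockwise.
Total clockwise load moment = 935.5 N·m.
The cable tension T acts at 2.12 m; only its component perpendicular to the rod, T sinθ, produces torque. sinθ = h/√(h²+d²) = 1.35/√(1.35²+2.12²) = 0.5371.
Στ = 0 ⇒ T × 2.12 × 0.5371 = 935.5 ⇒ T = 935.5 / 1.139 = 821 N.

T ≈ 821 N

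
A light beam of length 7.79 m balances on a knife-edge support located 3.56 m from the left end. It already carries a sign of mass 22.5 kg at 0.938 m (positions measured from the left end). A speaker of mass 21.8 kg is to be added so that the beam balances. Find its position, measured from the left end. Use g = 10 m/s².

x ≈ 6.27 m from the left end

Taking torques about the knife-edge support (at 3.56 m from the left end):
Sign: 22.5 × 10 = 225 N down at 0.938 m → arm 2.622 m, τ = 225 × 2.622 = 589.9 N·m counterclockwise.
Net moment of existing loads = 589.9 N·m counterclockwise.
The speaker weighs 21.8 × 10 = 218 N and must supply an equal clockwise moment, so its lever arm about the knife-edge support is 589.9 / 218 = 2.71 m.
That puts it at 3.56 + 2.71 = 6.27 m from the left end.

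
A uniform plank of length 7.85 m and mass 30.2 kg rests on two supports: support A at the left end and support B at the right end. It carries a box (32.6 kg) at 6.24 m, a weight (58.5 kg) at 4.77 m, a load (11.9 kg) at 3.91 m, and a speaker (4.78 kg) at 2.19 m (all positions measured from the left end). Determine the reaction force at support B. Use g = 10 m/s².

R_B ≈ 838 N

About support A:
Beam weight: 30.2 × 10 = 302 N down at 3.925 m → arm 3.925 m, τ = 302 × 3.925 = 1185 N·m clockwise.
Box: 32.6 × 10 = 326 N down at 6.24 m → arm 6.24 m, τ = 326 × 6.24 = 2034 N·m clockwise.
Weight: 58.5 × 10 = 585 N down at 4.77 m → arm 4.77 m, τ = 585 × 4.77 = 2790 N·m clockwise.
Load: 11.9 × 10 = 119 N down at 3.91 m → arm 3.91 m, τ = 119 × 3.91 = 465.3 N·m clockwise.
Speaker: 4.78 × 10 = 47.8 N down at 2.19 m → arm 2.19 m, τ = 47.8 × 2.19 = 104.7 N·m clockwise.
Net load moment about support A = 6579 N·m clockwise.
Reaction R at support B is upward at 7.85 m, arm 7.85 m → moment R × 7.85 counterclockwise.
For rotational equilibrium, R × 7.85 = 6579, so R = 838 N.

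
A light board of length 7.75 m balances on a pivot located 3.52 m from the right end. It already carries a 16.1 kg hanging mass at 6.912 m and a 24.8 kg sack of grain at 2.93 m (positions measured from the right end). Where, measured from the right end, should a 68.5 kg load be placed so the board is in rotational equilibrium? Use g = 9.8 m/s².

x ≈ 2.94 m from the right end

Sum moments about the pivot (at 3.52 m from the right end) (the support reaction has zero arm there).
Hanging mass: 16.1 × 9.8 = 157.8 N down at 6.912 m → arm 3.392 m, τ = 157.8 × 3.392 = 535.3 N·m counterclockwise.
Sack of grain: 24.8 × 9.8 = 243 N down at 2.93 m → arm 0.59 m, τ = 243 × 0.59 = 143.4 N·m clockwise.
Net moment of existing loads = 391.9 N·m counterclockwise.
The load weighs 68.5 × 9.8 = 671.3 N and must supply an equal clockwise moment, so its lever arm about the pivot is 391.9 / 671.3 = 0.584 m.
That puts it at 3.52 − 0.584 = 2.94 m from the right end.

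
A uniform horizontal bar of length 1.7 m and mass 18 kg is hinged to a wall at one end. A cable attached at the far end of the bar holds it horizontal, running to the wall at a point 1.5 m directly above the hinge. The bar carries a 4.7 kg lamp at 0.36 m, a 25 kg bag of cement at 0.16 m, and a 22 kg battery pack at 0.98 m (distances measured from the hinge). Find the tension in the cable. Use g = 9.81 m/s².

T ≈ 371 N

Sum moments about the hinge (the unknown hinge reaction has zero arm there).
Beam weight: 18 × 9.81 = 176.6 N down at 0.85 m → arm 0.85 m, τ = 176.6 × 0.85 = 150.1 N·m clockwise.
Lamp: 4.7 × 9.81 = 46.11 N down at 0.36 m → arm 0.36 m, τ = 46.11 × 0.36 = 16.6 N·m clockwise.
Bag of cement: 25 × 9.81 = 245.2 N down at 0.16 m → arm 0.16 m, τ = 245.2 × 0.16 = 39.23 N·m clockwise.
Battery pack: 22 × 9.81 = 215.8 N down at 0.98 m → arm 0.98 m, τ = 215.8 × 0.98 = 211.5 N·m clockwise.
Total clockwise load moment = 417.4 N·m.
The cable tension T acts at 1.7 m; only its component perpendicular to the bar, T sinθ, produces torque. sinθ = h/√(h²+d²) = 1.5/√(1.5²+1.7²) = 0.6616.
Balancing moments: T × 1.7 × 0.6616 = 417.4, giving T = 417.4 / 1.125 = 371 N.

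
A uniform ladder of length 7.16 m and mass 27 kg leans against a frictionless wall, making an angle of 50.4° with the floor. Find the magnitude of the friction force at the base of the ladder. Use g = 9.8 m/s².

f ≈ 109 N

Sum moments about the foot of the ladder (the floor normal and friction both act there and drop out).
Ladder weight 27×9.8 = 264.6 N acts at 3.58 m along the ladder; its horizontal arm is 3.58·cos50.4° = 2.282 m → τ = 603.8 N·m clockwise.
Wall normal N acts horizontally at the top; its moment arm is the height L sinθ = 7.16·sin50.4° = 5.517 m, counterclockwise.
For rotational equilibrium, N × 5.517 = 603.8, so N = 109 N.
ΣFx = 0: friction at the foot balances the wall's push, so f = N_wall = 109 N.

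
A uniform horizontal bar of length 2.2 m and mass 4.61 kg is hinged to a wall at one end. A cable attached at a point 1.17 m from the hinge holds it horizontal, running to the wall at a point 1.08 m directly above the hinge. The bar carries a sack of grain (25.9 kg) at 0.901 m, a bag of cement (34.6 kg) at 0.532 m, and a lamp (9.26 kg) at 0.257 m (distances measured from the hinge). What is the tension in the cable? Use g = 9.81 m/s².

T ≈ 608 N

Sum moments about the hinge (the unknown hinge reaction has zero arm there).
Beam weight: 4.61 × 9.81 = 45.22 N down at 1.1 m → arm 1.1 m, τ = 45.22 × 1.1 = 49.74 N·m clockwise.
Sack of grain: 25.9 × 9.81 = 254.1 N down at 0.901 m → arm 0.901 m, τ = 254.1 × 0.901 = 228.9 N·m clockwise.
Bag of cement: 34.6 × 9.81 = 339.4 N down at 0.532 m → arm 0.532 m, τ = 339.4 × 0.532 = 180.6 N·m clockwise.
Lamp: 9.26 × 9.81 = 90.84 N down at 0.257 m → arm 0.257 m, τ = 90.84 × 0.257 = 23.35 N·m clockwise.
Total clockwise load moment = 482.6 N·m.
The cable tension T acts at 1.17 m; only its component perpendicular to the bar, T sinθ, produces torque. sinθ = h/√(h²+d²) = 1.08/√(1.08²+1.17²) = 0.6783.
Balancing moments: T × 1.17 × 0.6783 = 482.6, giving T = 482.6 / 0.7936 = 608 N.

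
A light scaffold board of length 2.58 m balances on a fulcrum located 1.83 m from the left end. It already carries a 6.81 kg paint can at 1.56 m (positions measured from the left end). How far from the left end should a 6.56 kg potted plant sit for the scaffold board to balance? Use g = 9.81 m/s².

x ≈ 2.11 m from the left end

Taking torques about the fulcrum (at 1.83 m from the left end):
Paint can: 6.81 × 9.81 = 66.81 N down at 1.56 m → arm 0.27 m, τ = 66.81 × 0.27 = 18.04 N·m counterclockwise.
Net moment of existing loads = 18.04 N·m counterclockwise.
The potted plant weighs 6.56 × 9.81 = 64.35 N and must supply an equal clockwise moment, so its lever arm about the fulcrum is 18.04 / 64.35 = 0.28 m.
That puts it at 1.83 + 0.28 = 2.11 m from the left end.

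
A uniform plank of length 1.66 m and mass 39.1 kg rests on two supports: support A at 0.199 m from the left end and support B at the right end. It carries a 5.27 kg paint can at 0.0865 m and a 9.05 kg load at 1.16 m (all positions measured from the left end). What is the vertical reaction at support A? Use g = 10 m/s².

R_A ≈ 310 N

Sum moments about support B (its reaction then has zero moment arm).
Beam weight: 39.1 × 10 = 391 N down at 0.83 m → arm 0.83 m, τ = 391 × 0.83 = 324.5 N·m counterclockwise.
Paint can: 5.27 × 10 = 52.7 N down at 0.0865 m → arm 1.573 m, τ = 52.7 × 1.573 = 82.9 N·m counterclockwise.
Load: 9.05 × 10 = 90.5 N down at 1.16 m → arm 0.5 m, τ = 90.5 × 0.5 = 45.25 N·m counterclockwise.
Net load moment about support B = 452.6 N·m counterclockwise.
Reaction R at support A is upward at 0.199 m, arm 1.461 m → moment R × 1.461 clockwise.
For rotational equilibrium, R × 1.461 = 452.6, so R = 310 N.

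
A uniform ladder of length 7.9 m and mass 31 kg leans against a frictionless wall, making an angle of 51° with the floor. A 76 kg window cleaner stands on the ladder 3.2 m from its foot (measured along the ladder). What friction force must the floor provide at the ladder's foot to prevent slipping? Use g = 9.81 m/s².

Sum moments about the foot of the ladder (the floor normal and friction both act there and drop out).
Ladder weight 31×9.81 = 304.1 N acts at 3.95 m along the ladder; its horizontal arm is 3.95·cos51° = 2.486 m → τ = 756 N·m clockwise.
Window cleaner: 76×9.81 = 745.6 N at 3.2 m → arm 2.014 m → τ = 1502 N·m clockwise.
Wall normal N acts horizontally at the top; its moment arm is the height L sinθ = 7.9·sin51° = 6.139 m, counterclockwise.
Setting net torque to zero: N × 6.139 = 2258 → N = 368 N.
ΣFx = 0: friction at the foot balances the wall's push, so f = N_wall = 368 N.

f ≈ 368 N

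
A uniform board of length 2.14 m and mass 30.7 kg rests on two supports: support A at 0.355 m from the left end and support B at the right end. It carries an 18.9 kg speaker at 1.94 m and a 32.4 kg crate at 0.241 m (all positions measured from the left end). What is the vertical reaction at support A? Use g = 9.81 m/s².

Choose support B as the axis so its reaction then has zero moment arm.
Beam weight: 30.7 × 9.81 = 301.2 N down at 1.07 m → arm 1.07 m, τ = 301.2 × 1.07 = 322.3 N·m counterclockwise.
Speaker: 18.9 × 9.81 = 185.4 N down at 1.94 m → arm 0.2 m, τ = 185.4 × 0.2 = 37.08 N·m counterclockwise.
Crate: 32.4 × 9.81 = 317.8 N down at 0.241 m → arm 1.899 m, τ = 317.8 × 1.899 = 603.5 N·m counterclockwise.
Net load moment about support B = 962.9 N·m counterclockwise.
Reaction R at support A is upward at 0.355 m, arm 1.785 m → moment R × 1.785 clockwise.
Balancing moments: R × 1.785 = 962.9, giving R = 539 N.

R_A ≈ 539 N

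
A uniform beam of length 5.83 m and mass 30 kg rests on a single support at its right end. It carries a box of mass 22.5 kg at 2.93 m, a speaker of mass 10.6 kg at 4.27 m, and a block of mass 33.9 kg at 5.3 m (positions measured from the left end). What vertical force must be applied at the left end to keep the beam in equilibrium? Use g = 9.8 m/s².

F ≈ 315 N

Sum moments about the right end (the unknown pivot reaction has zero arm there).
Beam weight: 30 × 9.8 = 294 N down at 2.915 m → arm 2.915 m, τ = 294 × 2.915 = 857 N·m counterclockwise.
Box: 22.5 × 9.8 = 220.5 N down at 2.93 m → arm 2.9 m, τ = 220.5 × 2.9 = 639.4 N·m counterclockwise.
Speaker: 10.6 × 9.8 = 103.9 N down at 4.27 m → arm 1.56 m, τ = 103.9 × 1.56 = 162.1 N·m counterclockwise.
Block: 33.9 × 9.8 = 332.2 N down at 5.3 m → arm 0.53 m, τ = 332.2 × 0.53 = 176.1 N·m counterclockwise.
Net moment of the loads = 1835 N·m counterclockwise.
The upward force F acts at the left end, arm 5.83 m, giving F × 5.83 clockwise.
Setting net torque to zero: F × 5.83 = 1835 → F = 1835 / 5.83 = 315 N.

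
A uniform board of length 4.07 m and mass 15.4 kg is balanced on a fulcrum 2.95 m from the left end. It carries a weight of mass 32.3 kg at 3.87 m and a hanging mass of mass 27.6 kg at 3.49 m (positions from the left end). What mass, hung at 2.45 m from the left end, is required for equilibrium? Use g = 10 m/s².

m ≈ 61.1 kg

Sum moments about the fulcrum (at 2.95 m from the left end) (the support reaction has zero arm there).
Beam weight: 15.4 × 10 = 154 N down at 2.035 m → arm 0.915 m, τ = 154 × 0.915 = 140.9 N·m counterclockwise.
Weight: 32.3 × 10 = 323 N down at 3.87 m → arm 0.92 m, τ = 323 × 0.92 = 297.2 N·m clockwise.
Hanging mass: 27.6 × 10 = 276 N down at 3.49 m → arm 0.54 m, τ = 276 × 0.54 = 149 N·m clockwise.
Net moment of known loads = 305.3 N·m clockwise.
An unknown mass m at 2.45 m has arm 0.5 m; its moment is m·g·0.5 counterclockwise.
Στ = 0 ⇒ m × 10 × 0.5 = 305.3 ⇒ m = 305.3 / (10 × 0.5) = 61.1 kg.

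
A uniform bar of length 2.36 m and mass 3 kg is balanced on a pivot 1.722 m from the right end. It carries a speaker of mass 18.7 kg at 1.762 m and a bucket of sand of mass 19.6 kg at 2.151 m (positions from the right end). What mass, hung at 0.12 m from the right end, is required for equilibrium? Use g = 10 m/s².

m ≈ 4.7 kg

About the pivot (at 1.722 m from the right end):
Beam weight: 3 × 10 = 30 N down at 1.18 m → arm 0.542 m, τ = 30 × 0.542 = 16.26 N·m clockwise.
Speaker: 18.7 × 10 = 187 N down at 1.762 m → arm 0.04 m, τ = 187 × 0.04 = 7.48 N·m counterclockwise.
Bucket of sand: 19.6 × 10 = 196 N down at 2.151 m → arm 0.429 m, τ = 196 × 0.429 = 84.08 N·m counterclockwise.
Net moment of known loads = 75.3 N·m counterclockwise.
An unknown mass m at 0.12 m has arm 1.602 m; its moment is m·g·1.602 clockwise.
Setting net torque to zero: m × 10 × 1.602 = 75.3 → m = 75.3 / (10 × 1.602) = 4.7 kg.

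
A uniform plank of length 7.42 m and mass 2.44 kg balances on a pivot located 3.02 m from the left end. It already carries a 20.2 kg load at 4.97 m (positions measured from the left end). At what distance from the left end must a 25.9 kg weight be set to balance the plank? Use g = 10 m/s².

x ≈ 1.43 m from the left end

Sum moments about the pivot (at 3.02 m from the left end) (the support reaction has zero arm there).
Beam weight: 2.44 × 10 = 24.4 N down at 3.71 m → arm 0.69 m, τ = 24.4 × 0.69 = 16.84 N·m clockwise.
Load: 20.2 × 10 = 202 N down at 4.97 m → arm 1.95 m, τ = 202 × 1.95 = 393.9 N·m clockwise.
Net moment of existing loads = 410.7 N·m clockwise.
The weight weighs 25.9 × 10 = 259 N and must supply an equal counterclockwise moment, so its lever arm about the pivot is 410.7 / 259 = 1.59 m.
That puts it at 3.02 − 1.59 = 1.43 m from the left end.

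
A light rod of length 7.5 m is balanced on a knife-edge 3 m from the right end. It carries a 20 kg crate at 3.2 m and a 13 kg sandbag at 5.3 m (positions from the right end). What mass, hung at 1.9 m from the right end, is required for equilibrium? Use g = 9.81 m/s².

m ≈ 30.8 kg

About the knife-edge (at 3 m from the right end):
Crate: 20 × 9.81 = 196.2 N down at 3.2 m → arm 0.2 m, τ = 196.2 × 0.2 = 39.24 N·m counterclockwise.
Sandbag: 13 × 9.81 = 127.5 N down at 5.3 m → arm 2.3 m, τ = 127.5 × 2.3 = 293.2 N·m counterclockwise.
Net moment of known loads = 332.4 N·m counterclockwise.
An unknown mass m at 1.9 m has arm 1.1 m; its moment is m·g·1.1 clockwise.
For rotational equilibrium, m × 9.81 × 1.1 = 332.4, so m = 332.4 / (9.81 × 1.1) = 30.8 kg.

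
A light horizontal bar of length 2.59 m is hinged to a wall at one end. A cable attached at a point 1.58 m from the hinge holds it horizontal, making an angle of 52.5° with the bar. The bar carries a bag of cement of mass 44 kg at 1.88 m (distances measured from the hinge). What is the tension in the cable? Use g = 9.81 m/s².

About the hinge:
Bag of cement: 44 × 9.81 = 431.6 N down at 1.88 m → arm 1.88 m, τ = 431.6 × 1.88 = 811.4 N·m clockwise.
Total clockwise load moment = 811.4 N·m.
The cable tension T acts at 1.58 m; only its component perpendicular to the bar, T sinθ, produces torque. sin 52.5° = 0.7934.
Στ = 0 ⇒ T × 1.58 × 0.7934 = 811.4 ⇒ T = 811.4 / 1.254 = 647 N.

T ≈ 647 N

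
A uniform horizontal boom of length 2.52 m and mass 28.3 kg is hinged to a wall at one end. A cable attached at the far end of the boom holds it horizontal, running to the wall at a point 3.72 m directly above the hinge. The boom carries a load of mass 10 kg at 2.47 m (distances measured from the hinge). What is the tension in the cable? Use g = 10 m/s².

Sum moments about the hinge (the unknown hinge reaction has zero arm there).
Beam weight: 28.3 × 10 = 283 N down at 1.26 m → arm 1.26 m, τ = 283 × 1.26 = 356.6 N·m clockwise.
Load: 10 × 10 = 100 N down at 2.47 m → arm 2.47 m, τ = 100 × 2.47 = 247 N·m clockwise.
Total clockwise load moment = 603.6 N·m.
The cable tension T acts at 2.52 m; only its component perpendicular to the boom, T sinθ, produces torque. sinθ = h/√(h²+d²) = 3.72/√(3.72²+2.52²) = 0.8279.
Στ = 0 ⇒ T × 2.52 × 0.8279 = 603.6 ⇒ T = 603.6 / 2.086 = 289 N.

T ≈ 289 N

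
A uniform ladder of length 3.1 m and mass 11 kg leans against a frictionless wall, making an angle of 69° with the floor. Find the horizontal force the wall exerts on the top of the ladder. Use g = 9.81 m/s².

N_wall ≈ 20.7 N

Take moments about the foot of the ladder.
Ladder weight 11×9.81 = 107.9 N acts at 1.55 m along the ladder; its horizontal arm is 1.55·cos69° = 0.5555 m → τ = 59.94 N·m clockwise.
Wall normal N acts horizontally at the top; its moment arm is the height L sinθ = 3.1·sin69° = 2.894 m, counterclockwise.
Balancing moments: N × 2.894 = 59.94, giving N = 20.7 N.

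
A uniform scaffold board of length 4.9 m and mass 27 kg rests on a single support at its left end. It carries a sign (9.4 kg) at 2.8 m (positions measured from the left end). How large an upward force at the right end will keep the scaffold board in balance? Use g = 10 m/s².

F ≈ 189 N

Taking torques about the left end:
Beam weight: 27 × 10 = 270 N down at 2.45 m → arm 2.45 m, τ = 270 × 2.45 = 661.5 N·m clockwise.
Sign: 9.4 × 10 = 94 N down at 2.8 m → arm 2.8 m, τ = 94 × 2.8 = 263.2 N·m clockwise.
Net moment of the loads = 924.7 N·m clockwise.
The upward force F acts at the right end, arm 4.9 m, giving F × 4.9 counterclockwise.
Στ = 0 ⇒ F × 4.9 = 924.7 ⇒ F = 924.7 / 4.9 = 189 N.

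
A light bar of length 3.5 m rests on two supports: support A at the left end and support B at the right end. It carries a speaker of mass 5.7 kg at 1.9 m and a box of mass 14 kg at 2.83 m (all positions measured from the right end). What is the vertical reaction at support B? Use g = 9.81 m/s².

R_B ≈ 51.9 N

Take moments about support A.
Speaker: 5.7 × 9.81 = 55.92 N down at 1.9 m → arm 1.6 m, τ = 55.92 × 1.6 = 89.47 N·m clockwise.
Box: 14 × 9.81 = 137.3 N down at 2.83 m → arm 0.67 m, τ = 137.3 × 0.67 = 91.99 N·m clockwise.
Net load moment about support A = 181.5 N·m clockwise.
Reaction R at support B is upward at 0 m, arm 3.5 m → moment R × 3.5 counterclockwise.
Balancing moments: R × 3.5 = 181.5, giving R = 51.9 N.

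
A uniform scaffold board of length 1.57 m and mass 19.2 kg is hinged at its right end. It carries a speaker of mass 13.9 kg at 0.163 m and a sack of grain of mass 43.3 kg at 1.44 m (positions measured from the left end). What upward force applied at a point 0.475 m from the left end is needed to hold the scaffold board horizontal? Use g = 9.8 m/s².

Take moments about the right end.
Beam weight: 19.2 × 9.8 = 188.2 N down at 0.785 m → arm 0.785 m, τ = 188.2 × 0.785 = 147.7 N·m counterclockwise.
Speaker: 13.9 × 9.8 = 136.2 N down at 0.163 m → arm 1.407 m, τ = 136.2 × 1.407 = 191.6 N·m counterclockwise.
Sack of grain: 43.3 × 9.8 = 424.3 N down at 1.44 m → arm 0.13 m, τ = 424.3 × 0.13 = 55.16 N·m counterclockwise.
Net moment of the loads = 394.5 N·m counterclockwise.
The upward force F acts at a point 0.475 m from the left end, arm 1.095 m, giving F × 1.095 clockwise.
For rotational equilibrium, F × 1.095 = 394.5, so F = 394.5 / 1.095 = 360 N.

F ≈ 360 N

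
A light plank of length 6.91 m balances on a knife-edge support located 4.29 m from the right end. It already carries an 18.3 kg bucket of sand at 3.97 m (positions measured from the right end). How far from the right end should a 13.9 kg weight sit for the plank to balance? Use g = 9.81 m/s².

Sum moments about the knife-edge support (at 4.29 m from the right end) (the support reaction has zero arm there).
Bucket of sand: 18.3 × 9.81 = 179.5 N down at 3.97 m → arm 0.32 m, τ = 179.5 × 0.32 = 57.44 N·m clockwise.
Net moment of existing loads = 57.44 N·m clockwise.
The weight weighs 13.9 × 9.81 = 136.4 N and must supply an equal counterclockwise moment, so its lever arm about the knife-edge support is 57.44 / 136.4 = 0.421 m.
That puts it at 4.29 + 0.421 = 4.71 m from the right end.

x ≈ 4.71 m from the right end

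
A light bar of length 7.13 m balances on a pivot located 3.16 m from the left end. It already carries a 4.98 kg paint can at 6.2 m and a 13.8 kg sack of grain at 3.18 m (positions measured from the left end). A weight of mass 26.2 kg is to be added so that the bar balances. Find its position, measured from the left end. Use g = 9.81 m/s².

Sum moments about the pivot (at 3.16 m from the left end) (the support reaction has zero arm there).
Paint can: 4.98 × 9.81 = 48.85 N down at 6.2 m → arm 3.04 m, τ = 48.85 × 3.04 = 148.5 N·m clockwise.
Sack of grain: 13.8 × 9.81 = 135.4 N down at 3.18 m → arm 0.02 m, τ = 135.4 × 0.02 = 2.708 N·m clockwise.
Net moment of existing loads = 151.2 N·m clockwise.
The weight weighs 26.2 × 9.81 = 257 N and must supply an equal counterclockwise moment, so its lever arm about the pivot is 151.2 / 257 = 0.588 m.
That puts it at 3.16 − 0.588 = 2.57 m from the left end.

x ≈ 2.57 m from the left end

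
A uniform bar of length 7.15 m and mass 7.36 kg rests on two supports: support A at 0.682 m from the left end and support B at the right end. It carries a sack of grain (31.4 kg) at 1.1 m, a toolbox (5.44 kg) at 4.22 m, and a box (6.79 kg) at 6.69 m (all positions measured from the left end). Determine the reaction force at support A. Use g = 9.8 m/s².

Choose support B as the axis so its reaction then has zero moment arm.
Beam weight: 7.36 × 9.8 = 72.13 N down at 3.575 m → arm 3.575 m, τ = 72.13 × 3.575 = 257.9 N·m counterclockwise.
Sack of grain: 31.4 × 9.8 = 307.7 N down at 1.1 m → arm 6.05 m, τ = 307.7 × 6.05 = 1862 N·m counterclockwise.
Toolbox: 5.44 × 9.8 = 53.31 N down at 4.22 m → arm 2.93 m, τ = 53.31 × 2.93 = 156.2 N·m counterclockwise.
Box: 6.79 × 9.8 = 66.54 N down at 6.69 m → arm 0.46 m, τ = 66.54 × 0.46 = 30.61 N·m counterclockwise.
Net load moment about support B = 2307 N·m counterclockwise.
Reaction R at support A is upward at 0.682 m, arm 6.468 m → moment R × 6.468 clockwise.
For rotational equilibrium, R × 6.468 = 2307, so R = 357 N.

R_A ≈ 357 N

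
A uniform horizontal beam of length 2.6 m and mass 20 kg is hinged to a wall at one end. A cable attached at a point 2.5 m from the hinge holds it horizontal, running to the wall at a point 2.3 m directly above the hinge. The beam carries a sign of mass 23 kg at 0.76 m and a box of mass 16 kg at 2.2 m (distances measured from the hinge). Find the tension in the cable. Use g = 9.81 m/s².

T ≈ 456 N

About the hinge:
Beam weight: 20 × 9.81 = 196.2 N down at 1.3 m → arm 1.3 m, τ = 196.2 × 1.3 = 255.1 N·m clockwise.
Sign: 23 × 9.81 = 225.6 N down at 0.76 m → arm 0.76 m, τ = 225.6 × 0.76 = 171.5 N·m clockwise.
Box: 16 × 9.81 = 157 N down at 2.2 m → arm 2.2 m, τ = 157 × 2.2 = 345.4 N·m clockwise.
Total clockwise load moment = 772 N·m.
The cable tension T acts at 2.5 m; only its component perpendicular to the beam, T sinθ, produces torque. sinθ = h/√(h²+d²) = 2.3/√(2.3²+2.5²) = 0.6771.
Στ = 0 ⇒ T × 2.5 × 0.6771 = 772 ⇒ T = 772 / 1.693 = 456 N.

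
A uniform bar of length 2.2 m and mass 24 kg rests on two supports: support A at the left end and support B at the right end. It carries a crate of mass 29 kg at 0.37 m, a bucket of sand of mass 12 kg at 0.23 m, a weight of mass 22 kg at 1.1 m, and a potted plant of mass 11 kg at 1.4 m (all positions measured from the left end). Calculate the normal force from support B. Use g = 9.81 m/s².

Taking torques about support A:
Beam weight: 24 × 9.81 = 235.4 N down at 1.1 m → arm 1.1 m, τ = 235.4 × 1.1 = 258.9 N·m clockwise.
Crate: 29 × 9.81 = 284.5 N down at 0.37 m → arm 0.37 m, τ = 284.5 × 0.37 = 105.3 N·m clockwise.
Bucket of sand: 12 × 9.81 = 117.7 N down at 0.23 m → arm 0.23 m, τ = 117.7 × 0.23 = 27.07 N·m clockwise.
Weight: 22 × 9.81 = 215.8 N down at 1.1 m → arm 1.1 m, τ = 215.8 × 1.1 = 237.4 N·m clockwise.
Potted plant: 11 × 9.81 = 107.9 N down at 1.4 m → arm 1.4 m, τ = 107.9 × 1.4 = 151.1 N·m clockwise.
Net load moment about support A = 779.8 N·m clockwise.
Reaction R at support B is upward at 2.2 m, arm 2.2 m → moment R × 2.2 counterclockwise.
Setting net torque to zero: R × 2.2 = 779.8 → R = 354 N.

R_B ≈ 354 N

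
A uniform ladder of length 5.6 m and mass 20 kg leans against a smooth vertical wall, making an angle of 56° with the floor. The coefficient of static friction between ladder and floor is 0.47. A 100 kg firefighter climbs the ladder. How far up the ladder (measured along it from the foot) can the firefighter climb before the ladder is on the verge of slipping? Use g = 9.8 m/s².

About the foot of the ladder:
Ladder weight 20×9.8 = 196 N acts at 2.8 m along the ladder; its horizontal arm is 2.8·cos56° = 1.566 m → τ = 306.9 N·m clockwise.
Firefighter weight 100×9.8 = 980 N at distance d → arm d·cos56° → τ = 980·d·0.5592 clockwise.
Wall normal N at the top has arm L sinθ = 4.643 m counterclockwise, so Στ = 0 gives N·4.643 = 306.9 + 548·d.
ΣFy = 0 ⇒ N_floor = 1176 N, so the maximum friction is μ_s·N_floor = 0.47×1176 = 552.7 N. ΣFx = 0 ⇒ N_wall = f, so at the slipping point N = 552.7 N.
Substituting: 552.7×4.643 = 306.9 + 548·d ⇒ d = (2566 − 306.9) / 548 = 4.12 m.

d ≈ 4.12 m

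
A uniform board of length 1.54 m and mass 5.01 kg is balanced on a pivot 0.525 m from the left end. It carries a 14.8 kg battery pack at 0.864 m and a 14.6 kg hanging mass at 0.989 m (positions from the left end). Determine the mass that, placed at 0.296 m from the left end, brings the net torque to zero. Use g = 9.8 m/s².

About the pivot (at 0.525 m from the left end):
Beam weight: 5.01 × 9.8 = 49.1 N down at 0.77 m → arm 0.245 m, τ = 49.1 × 0.245 = 12.03 N·m clockwise.
Battery pack: 14.8 × 9.8 = 145 N down at 0.864 m → arm 0.339 m, τ = 145 × 0.339 = 49.16 N·m clockwise.
Hanging mass: 14.6 × 9.8 = 143.1 N down at 0.989 m → arm 0.464 m, τ = 143.1 × 0.464 = 66.4 N·m clockwise.
Net moment of known loads = 127.6 N·m clockwise.
An unknown mass m at 0.296 m has arm 0.229 m; its moment is m·g·0.229 counterclockwise.
For rotational equilibrium, m × 9.8 × 0.229 = 127.6, so m = 127.6 / (9.8 × 0.229) = 56.9 kg.

m ≈ 56.9 kg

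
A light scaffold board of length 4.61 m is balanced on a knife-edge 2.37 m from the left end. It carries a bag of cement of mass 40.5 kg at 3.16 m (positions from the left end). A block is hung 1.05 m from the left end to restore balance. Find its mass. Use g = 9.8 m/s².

m ≈ 24.2 kg

Take moments about the knife-edge (at 2.37 m from the left end).
Bag of cement: 40.5 × 9.8 = 396.9 N down at 3.16 m → arm 0.79 m, τ = 396.9 × 0.79 = 313.6 N·m clockwise.
Net moment of known loads = 313.6 N·m clockwise.
An unknown mass m at 1.05 m has arm 1.32 m; its moment is m·g·1.32 counterclockwise.
Balancing moments: m × 9.8 × 1.32 = 313.6, giving m = 313.6 / (9.8 × 1.32) = 24.2 kg.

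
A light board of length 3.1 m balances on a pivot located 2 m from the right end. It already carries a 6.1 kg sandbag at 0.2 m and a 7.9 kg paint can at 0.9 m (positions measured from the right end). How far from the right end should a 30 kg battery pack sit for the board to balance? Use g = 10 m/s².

x ≈ 2.66 m from the right end

Taking torques about the pivot (at 2 m from the right end):
Sandbag: 6.1 × 10 = 61 N down at 0.2 m → arm 1.8 m, τ = 61 × 1.8 = 109.8 N·m clockwise.
Paint can: 7.9 × 10 = 79 N down at 0.9 m → arm 1.1 m, τ = 79 × 1.1 = 86.9 N·m clockwise.
Net moment of existing loads = 196.7 N·m clockwise.
The battery pack weighs 30 × 10 = 300 N and must supply an equal counterclockwise moment, so its lever arm about the pivot is 196.7 / 300 = 0.656 m.
That puts it at 2 + 0.656 = 2.66 m from the right end.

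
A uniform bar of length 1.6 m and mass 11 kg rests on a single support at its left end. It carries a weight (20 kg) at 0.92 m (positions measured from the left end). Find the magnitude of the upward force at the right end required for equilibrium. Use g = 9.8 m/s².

F ≈ 167 N

Sum moments about the left end (the unknown pivot reaction has zero arm there).
Beam weight: 11 × 9.8 = 107.8 N down at 0.8 m → arm 0.8 m, τ = 107.8 × 0.8 = 86.24 N·m clockwise.
Weight: 20 × 9.8 = 196 N down at 0.92 m → arm 0.92 m, τ = 196 × 0.92 = 180.3 N·m clockwise.
Net moment of the loads = 266.5 N·m clockwise.
The upward force F acts at the right end, arm 1.6 m, giving F × 1.6 counterclockwise.
Balancing moments: F × 1.6 = 266.5, giving F = 266.5 / 1.6 = 167 N.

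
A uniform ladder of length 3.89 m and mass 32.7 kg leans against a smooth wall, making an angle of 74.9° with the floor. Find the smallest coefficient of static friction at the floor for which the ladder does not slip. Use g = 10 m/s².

μ_min ≈ 0.135

Sum moments about the foot of the ladder (the floor normal and friction both act there and drop out).
Ladder weight 32.7×10 = 327 N acts at 1.945 m along the ladder; its horizontal arm is 1.945·cos74.9° = 0.5067 m → τ = 165.7 N·m clockwise.
Wall normal N acts horizontally at the top; its moment arm is the height L sinθ = 3.89·sin74.9° = 3.756 m, counterclockwise.
For rotational equilibrium, N × 3.756 = 165.7, so N = 44.12 N.
ΣFx = 0 ⇒ f = N_wall = 44.12 N. ΣFy = 0 ⇒ N_floor = 327 N.
μ_min = f / N_floor = 44.12 / 327 = 0.135.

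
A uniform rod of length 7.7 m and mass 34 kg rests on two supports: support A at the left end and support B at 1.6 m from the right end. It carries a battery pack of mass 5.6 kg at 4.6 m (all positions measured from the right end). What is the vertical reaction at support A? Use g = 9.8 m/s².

R_A ≈ 150 N

About support B:
Beam weight: 34 × 9.8 = 333.2 N down at 3.85 m → arm 2.25 m, τ = 333.2 × 2.25 = 749.7 N·m counterclockwise.
Battery pack: 5.6 × 9.8 = 54.88 N down at 4.6 m → arm 3 m, τ = 54.88 × 3 = 164.6 N·m counterclockwise.
Net load moment about support B = 914.3 N·m counterclockwise.
Reaction R at support A is upward at 7.7 m, arm 6.1 m → moment R × 6.1 clockwise.
For rotational equilibrium, R × 6.1 = 914.3, so R = 150 N.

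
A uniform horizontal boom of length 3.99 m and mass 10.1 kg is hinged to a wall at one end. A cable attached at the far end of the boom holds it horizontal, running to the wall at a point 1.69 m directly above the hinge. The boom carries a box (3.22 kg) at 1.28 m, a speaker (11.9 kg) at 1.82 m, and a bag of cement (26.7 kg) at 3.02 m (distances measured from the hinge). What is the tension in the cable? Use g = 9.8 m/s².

Take moments about the hinge.
Beam weight: 10.1 × 9.8 = 98.98 N down at 1.995 m → arm 1.995 m, τ = 98.98 × 1.995 = 197.5 N·m clockwise.
Box: 3.22 × 9.8 = 31.56 N down at 1.28 m → arm 1.28 m, τ = 31.56 × 1.28 = 40.4 N·m clockwise.
Speaker: 11.9 × 9.8 = 116.6 N down at 1.82 m → arm 1.82 m, τ = 116.6 × 1.82 = 212.2 N·m clockwise.
Bag of cement: 26.7 × 9.8 = 261.7 N down at 3.02 m → arm 3.02 m, τ = 261.7 × 3.02 = 790.3 N·m clockwise.
Total clockwise load moment = 1240 N·m.
The cable tension T acts at 3.99 m; only its component perpendicular to the boom, T sinθ, produces torque. sinθ = h/√(h²+d²) = 1.69/√(1.69²+3.99²) = 0.39.
Setting net torque to zero: T × 3.99 × 0.39 = 1240 → T = 1240 / 1.556 = 797 N.

T ≈ 797 N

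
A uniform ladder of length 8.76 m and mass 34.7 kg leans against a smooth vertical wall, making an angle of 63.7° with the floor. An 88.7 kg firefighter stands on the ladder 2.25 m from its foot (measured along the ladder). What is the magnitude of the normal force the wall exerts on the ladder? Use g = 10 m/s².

N_wall ≈ 198 N

Taking torques about the foot of the ladder:
Ladder weight 34.7×10 = 347 N acts at 4.38 m along the ladder; its horizontal arm is 4.38·cos63.7° = 1.941 m → τ = 673.5 N·m clockwise.
Firefighter: 88.7×10 = 887 N at 2.25 m → arm 0.9969 m → τ = 884.3 N·m clockwise.
Wall normal N acts horizontally at the top; its moment arm is the height L sinθ = 8.76·sin63.7° = 7.853 m, counterclockwise.
Balancing moments: N × 7.853 = 1558, giving N = 198 N.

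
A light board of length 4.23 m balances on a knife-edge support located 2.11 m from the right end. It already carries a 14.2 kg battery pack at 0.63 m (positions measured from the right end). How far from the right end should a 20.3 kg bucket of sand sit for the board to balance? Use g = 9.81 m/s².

x ≈ 3.15 m from the right end

Choose the knife-edge support (at 2.11 m from the right end) as the axis so the support reaction has zero arm there.
Battery pack: 14.2 × 9.81 = 139.3 N down at 0.63 m → arm 1.48 m, τ = 139.3 × 1.48 = 206.2 N·m clockwise.
Net moment of existing loads = 206.2 N·m clockwise.
The bucket of sand weighs 20.3 × 9.81 = 199.1 N and must supply an equal counterclockwise moment, so its lever arm about the knife-edge support is 206.2 / 199.1 = 1.04 m.
That puts it at 2.11 + 1.04 = 3.15 m from the right end.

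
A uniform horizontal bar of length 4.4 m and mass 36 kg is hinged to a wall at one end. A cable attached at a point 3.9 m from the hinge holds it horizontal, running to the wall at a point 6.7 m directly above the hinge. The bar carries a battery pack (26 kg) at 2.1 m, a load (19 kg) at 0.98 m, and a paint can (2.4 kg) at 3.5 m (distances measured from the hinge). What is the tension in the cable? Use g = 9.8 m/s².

T ≈ 468 N

Sum moments about the hinge (the unknown hinge reaction has zero arm there).
Beam weight: 36 × 9.8 = 352.8 N down at 2.2 m → arm 2.2 m, τ = 352.8 × 2.2 = 776.2 N·m clockwise.
Battery pack: 26 × 9.8 = 254.8 N down at 2.1 m → arm 2.1 m, τ = 254.8 × 2.1 = 535.1 N·m clockwise.
Load: 19 × 9.8 = 186.2 N down at 0.98 m → arm 0.98 m, τ = 186.2 × 0.98 = 182.5 N·m clockwise.
Paint can: 2.4 × 9.8 = 23.52 N down at 3.5 m → arm 3.5 m, τ = 23.52 × 3.5 = 82.32 N·m clockwise.
Total clockwise load moment = 1576 N·m.
The cable tension T acts at 3.9 m; only its component perpendicular to the bar, T sinθ, produces torque. sinθ = h/√(h²+d²) = 6.7/√(6.7²+3.9²) = 0.8642.
Setting net torque to zero: T × 3.9 × 0.8642 = 1576 → T = 1576 / 3.37 = 468 N.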